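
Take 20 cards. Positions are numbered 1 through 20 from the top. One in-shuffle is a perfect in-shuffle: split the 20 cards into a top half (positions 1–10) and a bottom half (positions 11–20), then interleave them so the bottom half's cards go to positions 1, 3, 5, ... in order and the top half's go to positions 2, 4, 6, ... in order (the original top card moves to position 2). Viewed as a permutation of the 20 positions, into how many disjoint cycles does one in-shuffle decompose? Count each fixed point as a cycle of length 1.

Trace each unvisited position around until it returns:
(1 2 4 8 16 11) (3 6 12) (5 10 20 19 17 13) (7 14) (9 18 15)
5 cycles in total.

5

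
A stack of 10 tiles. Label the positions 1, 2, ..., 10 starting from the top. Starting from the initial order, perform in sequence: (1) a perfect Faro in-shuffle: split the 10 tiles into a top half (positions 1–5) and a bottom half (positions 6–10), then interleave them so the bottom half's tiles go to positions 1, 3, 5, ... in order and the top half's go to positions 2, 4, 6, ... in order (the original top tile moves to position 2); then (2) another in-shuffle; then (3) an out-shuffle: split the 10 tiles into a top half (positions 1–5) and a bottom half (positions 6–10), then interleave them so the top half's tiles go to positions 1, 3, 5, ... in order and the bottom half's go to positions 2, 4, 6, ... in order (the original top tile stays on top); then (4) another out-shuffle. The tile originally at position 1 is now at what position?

Track the tile from position 1 forward through each operation:
  after op 1 (in-shuffle): 1 → 2
  after op 2 (in-shuffle): 2 → 4
  after op 3 (out-shuffle): 4 → 7
  after op 4 (out-shuffle): 7 → 4

4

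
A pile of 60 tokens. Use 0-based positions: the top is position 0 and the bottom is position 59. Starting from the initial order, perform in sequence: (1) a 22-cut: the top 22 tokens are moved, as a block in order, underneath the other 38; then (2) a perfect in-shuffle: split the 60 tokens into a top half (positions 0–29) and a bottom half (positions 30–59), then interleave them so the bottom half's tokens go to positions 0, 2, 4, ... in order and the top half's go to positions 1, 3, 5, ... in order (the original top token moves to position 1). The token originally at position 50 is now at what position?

57

Track the token from position 50 forward through each operation:
  after op 1 (cut 22): 50 → 28
  after op 2 (in-shuffle): 28 → 57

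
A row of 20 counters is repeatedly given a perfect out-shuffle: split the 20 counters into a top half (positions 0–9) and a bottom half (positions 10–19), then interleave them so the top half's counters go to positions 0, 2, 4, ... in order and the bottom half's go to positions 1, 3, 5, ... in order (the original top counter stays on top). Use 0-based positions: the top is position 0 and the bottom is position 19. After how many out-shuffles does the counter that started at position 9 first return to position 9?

Follow position 9 under repeated out-shuffles:
9 → 18 → 17 → 15 → 11 → 3 → 6 → 12 → 5 → 10 → 1 → 2 → 4 → 8 → 16 → 13 → 7 → 14 → 9
It first returns after 18 out-shuffles.

18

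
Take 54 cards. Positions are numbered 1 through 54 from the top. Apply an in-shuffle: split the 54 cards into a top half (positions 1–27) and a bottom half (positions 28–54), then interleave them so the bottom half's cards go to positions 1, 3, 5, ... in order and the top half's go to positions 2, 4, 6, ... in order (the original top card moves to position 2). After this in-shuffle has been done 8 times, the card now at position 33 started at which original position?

33

Work backwards from position 33, undoing one in-shuffle at a time:
33 ← 44 ← 22 ← 11 ← 33 ← 44 ← 22 ← 11 ← 33
So the card now at position 33 started at position 33.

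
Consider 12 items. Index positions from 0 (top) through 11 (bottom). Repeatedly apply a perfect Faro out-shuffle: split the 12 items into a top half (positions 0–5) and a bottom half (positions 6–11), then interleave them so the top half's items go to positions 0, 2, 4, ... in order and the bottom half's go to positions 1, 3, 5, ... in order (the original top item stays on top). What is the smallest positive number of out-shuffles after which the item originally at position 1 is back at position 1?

10

Follow position 1 under repeated out-shuffles:
1 → 2 → 4 → 8 → 5 → 10 → 9 → 7 → 3 → 6 → 1
It first returns after 10 out-shuffles.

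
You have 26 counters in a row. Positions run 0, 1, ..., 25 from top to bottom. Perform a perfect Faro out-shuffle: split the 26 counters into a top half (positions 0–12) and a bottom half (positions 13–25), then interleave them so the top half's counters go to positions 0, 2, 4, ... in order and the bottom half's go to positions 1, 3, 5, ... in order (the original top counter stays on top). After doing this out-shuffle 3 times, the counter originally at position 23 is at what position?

Track the counter's position through each out-shuffle:
23 → 21 → 17 → 9

9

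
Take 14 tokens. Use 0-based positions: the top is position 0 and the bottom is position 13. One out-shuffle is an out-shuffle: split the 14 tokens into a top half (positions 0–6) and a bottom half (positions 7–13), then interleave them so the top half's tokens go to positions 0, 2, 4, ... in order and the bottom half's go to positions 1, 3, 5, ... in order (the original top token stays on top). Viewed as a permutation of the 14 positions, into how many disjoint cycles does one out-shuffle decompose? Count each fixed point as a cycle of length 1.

Trace each unvisited position around until it returns:
(0) (1 2 4 8 3 6 ... len 12) (13)
3 cycles in total.

3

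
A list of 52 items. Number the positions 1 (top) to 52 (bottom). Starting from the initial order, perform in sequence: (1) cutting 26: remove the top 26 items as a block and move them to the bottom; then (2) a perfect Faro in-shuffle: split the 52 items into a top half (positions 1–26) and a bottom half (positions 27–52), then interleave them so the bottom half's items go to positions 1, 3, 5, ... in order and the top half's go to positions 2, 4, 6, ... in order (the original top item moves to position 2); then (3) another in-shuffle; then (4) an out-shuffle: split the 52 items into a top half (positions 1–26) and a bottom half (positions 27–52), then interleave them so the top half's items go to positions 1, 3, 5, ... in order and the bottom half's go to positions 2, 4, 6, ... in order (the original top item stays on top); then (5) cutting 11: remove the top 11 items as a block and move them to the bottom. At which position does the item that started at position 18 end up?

22

Track the item from position 18 forward through each operation:
  after op 1 (cut 26): 18 → 44
  after op 2 (in-shuffle): 44 → 35
  after op 3 (in-shuffle): 35 → 17
  after op 4 (out-shuffle): 17 → 33
  after op 5 (cut 11): 33 → 22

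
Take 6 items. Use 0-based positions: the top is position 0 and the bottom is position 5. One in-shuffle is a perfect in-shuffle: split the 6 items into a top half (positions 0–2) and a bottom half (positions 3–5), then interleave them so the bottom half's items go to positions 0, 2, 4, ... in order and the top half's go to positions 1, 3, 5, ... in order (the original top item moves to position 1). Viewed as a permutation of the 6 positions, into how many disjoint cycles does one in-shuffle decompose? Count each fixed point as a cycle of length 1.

Trace each unvisited position around until it returns:
(0 1 3) (2 5 4)
2 cycles in total.

2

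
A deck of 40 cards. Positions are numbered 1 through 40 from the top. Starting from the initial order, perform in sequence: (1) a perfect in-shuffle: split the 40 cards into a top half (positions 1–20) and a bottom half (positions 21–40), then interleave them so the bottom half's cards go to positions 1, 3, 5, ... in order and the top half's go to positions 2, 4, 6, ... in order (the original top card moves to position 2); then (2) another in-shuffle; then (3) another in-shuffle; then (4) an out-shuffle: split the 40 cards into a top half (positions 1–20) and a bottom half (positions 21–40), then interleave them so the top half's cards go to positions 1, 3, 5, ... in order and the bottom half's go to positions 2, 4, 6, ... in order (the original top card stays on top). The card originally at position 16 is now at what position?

9

Track the card from position 16 forward through each operation:
  after op 1 (in-shuffle): 16 → 32
  after op 2 (in-shuffle): 32 → 23
  after op 3 (in-shuffle): 23 → 5
  after op 4 (out-shuffle): 5 → 9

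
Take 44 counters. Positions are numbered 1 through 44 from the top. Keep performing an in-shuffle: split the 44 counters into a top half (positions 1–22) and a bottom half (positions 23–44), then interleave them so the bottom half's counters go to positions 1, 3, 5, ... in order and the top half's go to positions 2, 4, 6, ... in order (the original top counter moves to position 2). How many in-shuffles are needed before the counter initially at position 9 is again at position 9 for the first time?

4

Follow position 9 under repeated in-shuffles:
9 → 18 → 36 → 27 → 9
It first returns after 4 in-shuffles.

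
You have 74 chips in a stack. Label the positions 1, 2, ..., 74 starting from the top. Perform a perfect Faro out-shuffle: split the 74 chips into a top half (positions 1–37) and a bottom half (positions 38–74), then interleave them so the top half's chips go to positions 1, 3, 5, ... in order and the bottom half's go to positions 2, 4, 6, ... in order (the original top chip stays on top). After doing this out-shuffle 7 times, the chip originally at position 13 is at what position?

4

Track the chip's position through each out-shuffle:
13 → 25 → 49 → 24 → 47 → 20 → 39 → 4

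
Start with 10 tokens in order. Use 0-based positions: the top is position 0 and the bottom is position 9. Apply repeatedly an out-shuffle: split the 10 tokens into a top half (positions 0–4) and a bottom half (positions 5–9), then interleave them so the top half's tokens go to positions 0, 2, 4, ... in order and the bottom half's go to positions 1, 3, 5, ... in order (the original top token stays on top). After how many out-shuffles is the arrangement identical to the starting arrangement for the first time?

The out-shuffle permutes the 10 positions with cycle lengths [1, 1, 2, 6].
Every token is home exactly when every cycle has completed a whole number of laps, i.e. after lcm(1, 2, 6) = 6 out-shuffles.

6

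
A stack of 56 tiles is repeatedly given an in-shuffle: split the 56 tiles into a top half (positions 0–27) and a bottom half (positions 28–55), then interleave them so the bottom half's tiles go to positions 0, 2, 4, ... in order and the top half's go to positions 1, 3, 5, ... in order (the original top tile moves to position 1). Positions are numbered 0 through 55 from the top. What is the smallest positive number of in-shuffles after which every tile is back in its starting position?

The in-shuffle permutes the 56 positions with cycle lengths [2, 18, 18, 18].
Every tile is home exactly when every cycle has completed a whole number of laps, i.e. after lcm(2, 18) = 18 in-shuffles.

18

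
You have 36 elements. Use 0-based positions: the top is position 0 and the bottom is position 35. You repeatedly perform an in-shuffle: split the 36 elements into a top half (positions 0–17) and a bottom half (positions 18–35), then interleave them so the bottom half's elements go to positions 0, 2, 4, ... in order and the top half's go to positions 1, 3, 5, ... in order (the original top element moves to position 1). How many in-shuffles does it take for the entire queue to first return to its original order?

The in-shuffle permutes the 36 positions with cycle lengths [36].
Every element is home exactly when every cycle has completed a whole number of laps, i.e. after lcm(36) = 36 in-shuffles.

36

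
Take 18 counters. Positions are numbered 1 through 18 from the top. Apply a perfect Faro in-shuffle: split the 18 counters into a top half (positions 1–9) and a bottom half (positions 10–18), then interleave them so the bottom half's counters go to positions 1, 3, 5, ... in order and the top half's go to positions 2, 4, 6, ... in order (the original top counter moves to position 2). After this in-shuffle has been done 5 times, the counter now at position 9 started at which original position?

Work backwards from position 9, undoing one in-shuffle at a time:
9 ← 14 ← 7 ← 13 ← 16 ← 8
So the counter now at position 9 started at position 8.

8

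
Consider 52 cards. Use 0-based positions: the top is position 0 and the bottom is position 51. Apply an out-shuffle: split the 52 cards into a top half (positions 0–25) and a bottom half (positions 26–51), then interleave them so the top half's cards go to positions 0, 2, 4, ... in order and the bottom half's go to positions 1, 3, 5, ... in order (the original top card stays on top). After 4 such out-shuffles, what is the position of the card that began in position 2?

32

Track the card's position through each out-shuffle:
2 → 4 → 8 → 16 → 32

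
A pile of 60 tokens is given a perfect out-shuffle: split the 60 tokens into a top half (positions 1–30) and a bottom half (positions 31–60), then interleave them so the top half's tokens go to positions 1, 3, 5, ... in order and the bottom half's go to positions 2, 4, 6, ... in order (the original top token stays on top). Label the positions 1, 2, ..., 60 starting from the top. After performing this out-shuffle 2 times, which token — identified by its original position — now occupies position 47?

42

Work backwards from position 47, undoing one out-shuffle at a time:
47 ← 24 ← 42
So the token now at position 47 started at position 42.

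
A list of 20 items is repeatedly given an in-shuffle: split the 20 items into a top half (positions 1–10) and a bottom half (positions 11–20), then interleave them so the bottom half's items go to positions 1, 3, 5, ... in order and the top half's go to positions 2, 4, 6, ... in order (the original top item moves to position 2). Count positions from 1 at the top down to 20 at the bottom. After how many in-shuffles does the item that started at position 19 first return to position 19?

Follow position 19 under repeated in-shuffles:
19 → 17 → 13 → 5 → 10 → 20 → 19
It first returns after 6 in-shuffles.

6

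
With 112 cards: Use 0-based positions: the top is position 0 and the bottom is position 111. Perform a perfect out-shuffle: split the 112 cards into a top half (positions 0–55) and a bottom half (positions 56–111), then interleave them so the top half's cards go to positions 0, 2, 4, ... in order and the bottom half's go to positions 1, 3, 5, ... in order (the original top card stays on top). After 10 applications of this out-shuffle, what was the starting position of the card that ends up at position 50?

Work backwards from position 50, undoing one out-shuffle at a time:
50 ← 25 ← 68 ← 34 ← 17 ← 64 ← 32 ← 16 ← 8 ← 4 ← 2
So the card now at position 50 started at position 2.

2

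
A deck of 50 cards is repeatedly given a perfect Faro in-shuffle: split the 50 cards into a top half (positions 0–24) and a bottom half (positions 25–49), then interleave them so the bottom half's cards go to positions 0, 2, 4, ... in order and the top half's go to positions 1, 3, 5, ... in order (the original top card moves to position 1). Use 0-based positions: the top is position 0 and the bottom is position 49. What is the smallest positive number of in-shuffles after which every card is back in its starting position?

The in-shuffle permutes the 50 positions with cycle lengths [2, 8, 8, 8, 8, 8, 8].
Every card is home exactly when every cycle has completed a whole number of laps, i.e. after lcm(2, 8) = 8 in-shuffles.

8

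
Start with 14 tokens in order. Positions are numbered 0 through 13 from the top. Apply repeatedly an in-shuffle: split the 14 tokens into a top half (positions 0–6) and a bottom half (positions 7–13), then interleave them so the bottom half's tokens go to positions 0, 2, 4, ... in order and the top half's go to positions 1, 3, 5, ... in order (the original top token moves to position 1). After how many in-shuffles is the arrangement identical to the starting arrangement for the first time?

The in-shuffle permutes the 14 positions with cycle lengths [2, 4, 4, 4].
Every token is home exactly when every cycle has completed a whole number of laps, i.e. after lcm(2, 4) = 4 in-shuffles.

4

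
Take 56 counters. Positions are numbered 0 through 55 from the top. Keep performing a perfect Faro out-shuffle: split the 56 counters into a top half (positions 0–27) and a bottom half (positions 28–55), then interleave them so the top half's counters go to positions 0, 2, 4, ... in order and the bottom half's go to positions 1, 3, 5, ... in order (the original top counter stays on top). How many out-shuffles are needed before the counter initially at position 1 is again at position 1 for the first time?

Follow position 1 under repeated out-shuffles:
1 → 2 → 4 → 8 → 16 → 32 → 9 → 18 → 36 → 17 → 34 → 13 → 26 → 52 → 49 → 43 → 31 → 7 → 14 → 28 → 1
It first returns after 20 out-shuffles.

20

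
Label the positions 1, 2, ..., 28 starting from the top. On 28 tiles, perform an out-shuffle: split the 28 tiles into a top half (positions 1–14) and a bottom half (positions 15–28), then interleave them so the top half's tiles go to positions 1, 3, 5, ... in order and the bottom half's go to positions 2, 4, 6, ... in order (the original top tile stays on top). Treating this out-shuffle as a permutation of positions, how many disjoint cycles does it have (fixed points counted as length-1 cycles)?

Trace each unvisited position around until it returns:
(1) (2 3 5 9 17 6 ... len 18) (4 7 13 25 22 16) (10 19) (28)
5 cycles in total.

5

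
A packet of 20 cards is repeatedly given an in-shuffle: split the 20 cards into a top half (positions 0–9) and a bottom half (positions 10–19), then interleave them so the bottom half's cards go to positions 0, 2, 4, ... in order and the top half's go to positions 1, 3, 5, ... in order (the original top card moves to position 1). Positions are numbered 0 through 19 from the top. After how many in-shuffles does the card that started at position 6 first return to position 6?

Follow position 6 under repeated in-shuffles:
6 → 13 → 6
It first returns after 2 in-shuffles.

2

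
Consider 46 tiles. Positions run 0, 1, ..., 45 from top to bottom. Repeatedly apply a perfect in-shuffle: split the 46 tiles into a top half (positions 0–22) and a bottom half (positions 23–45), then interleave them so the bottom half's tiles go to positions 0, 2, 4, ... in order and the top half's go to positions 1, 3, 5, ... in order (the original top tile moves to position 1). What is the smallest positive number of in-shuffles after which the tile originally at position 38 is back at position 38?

23

Follow position 38 under repeated in-shuffles:
38 → 30 → 14 → 29 → 12 → 25 → 4 → 9 → ... → 38 (length 23)
It first returns after 23 in-shuffles.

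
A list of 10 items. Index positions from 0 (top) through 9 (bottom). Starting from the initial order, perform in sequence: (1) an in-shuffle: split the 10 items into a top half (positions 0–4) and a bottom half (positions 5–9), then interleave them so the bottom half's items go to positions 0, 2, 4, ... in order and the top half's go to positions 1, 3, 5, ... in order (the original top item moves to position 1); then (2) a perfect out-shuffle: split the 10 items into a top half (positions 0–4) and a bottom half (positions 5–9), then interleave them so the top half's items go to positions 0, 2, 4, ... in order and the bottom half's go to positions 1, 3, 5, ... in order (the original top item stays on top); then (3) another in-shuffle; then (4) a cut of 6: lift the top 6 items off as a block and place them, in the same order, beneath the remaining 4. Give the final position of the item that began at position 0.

9

Track the item from position 0 forward through each operation:
  after op 1 (in-shuffle): 0 → 1
  after op 2 (out-shuffle): 1 → 2
  after op 3 (in-shuffle): 2 → 5
  after op 4 (cut 6): 5 → 9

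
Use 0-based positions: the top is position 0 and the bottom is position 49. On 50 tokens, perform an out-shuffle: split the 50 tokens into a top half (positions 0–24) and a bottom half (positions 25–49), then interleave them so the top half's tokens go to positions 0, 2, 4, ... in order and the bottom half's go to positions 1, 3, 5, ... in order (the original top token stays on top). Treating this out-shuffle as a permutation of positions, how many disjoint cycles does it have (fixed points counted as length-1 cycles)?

Trace each unvisited position around until it returns:
(0) (1 2 4 8 16 32 ... len 21) (3 6 12 24 48 47 ... len 21) (7 14 28) (21 42 35) (49)
6 cycles in total.

6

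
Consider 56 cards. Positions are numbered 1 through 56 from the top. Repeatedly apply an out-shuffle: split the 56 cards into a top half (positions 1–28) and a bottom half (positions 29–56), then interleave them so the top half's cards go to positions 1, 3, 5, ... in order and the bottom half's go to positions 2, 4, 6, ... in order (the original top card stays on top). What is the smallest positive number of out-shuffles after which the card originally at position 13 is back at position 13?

20

Follow position 13 under repeated out-shuffles:
13 → 25 → 49 → 42 → 28 → 55 → 54 → 52 → 48 → 40 → 24 → 47 → 38 → 20 → 39 → 22 → 43 → 30 → 4 → 7 → 13
It first returns after 20 out-shuffles.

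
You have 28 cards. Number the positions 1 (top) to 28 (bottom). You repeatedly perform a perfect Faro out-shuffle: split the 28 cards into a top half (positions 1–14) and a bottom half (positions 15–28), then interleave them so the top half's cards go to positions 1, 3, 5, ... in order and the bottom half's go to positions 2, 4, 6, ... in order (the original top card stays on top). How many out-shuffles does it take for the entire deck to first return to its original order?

The out-shuffle permutes the 28 positions with cycle lengths [1, 1, 2, 6, 18].
Every card is home exactly when every cycle has completed a whole number of laps, i.e. after lcm(1, 2, 6, 18) = 18 out-shuffles.

18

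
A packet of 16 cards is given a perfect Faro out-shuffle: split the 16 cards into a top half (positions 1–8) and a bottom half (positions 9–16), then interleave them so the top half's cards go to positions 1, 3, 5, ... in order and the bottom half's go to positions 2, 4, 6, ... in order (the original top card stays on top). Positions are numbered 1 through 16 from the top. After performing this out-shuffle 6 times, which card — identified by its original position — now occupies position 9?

3

Work backwards from position 9, undoing one out-shuffle at a time:
9 ← 5 ← 3 ← 2 ← 9 ← 5 ← 3
So the card now at position 9 started at position 3.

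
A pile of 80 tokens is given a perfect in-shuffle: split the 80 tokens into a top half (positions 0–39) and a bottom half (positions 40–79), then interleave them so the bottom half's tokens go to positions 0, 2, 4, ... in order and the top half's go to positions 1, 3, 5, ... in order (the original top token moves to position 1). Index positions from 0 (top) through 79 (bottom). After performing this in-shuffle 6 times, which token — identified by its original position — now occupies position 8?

Work backwards from position 8, undoing one in-shuffle at a time:
8 ← 44 ← 62 ← 71 ← 35 ← 17 ← 8
So the token now at position 8 started at position 8.

8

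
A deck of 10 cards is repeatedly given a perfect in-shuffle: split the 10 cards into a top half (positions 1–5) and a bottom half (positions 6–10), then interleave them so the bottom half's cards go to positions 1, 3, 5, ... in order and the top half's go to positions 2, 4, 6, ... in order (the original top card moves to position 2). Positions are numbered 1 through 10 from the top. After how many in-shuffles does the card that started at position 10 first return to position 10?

10

Follow position 10 under repeated in-shuffles:
10 → 9 → 7 → 3 → 6 → 1 → 2 → 4 → 8 → 5 → 10
It first returns after 10 in-shuffles.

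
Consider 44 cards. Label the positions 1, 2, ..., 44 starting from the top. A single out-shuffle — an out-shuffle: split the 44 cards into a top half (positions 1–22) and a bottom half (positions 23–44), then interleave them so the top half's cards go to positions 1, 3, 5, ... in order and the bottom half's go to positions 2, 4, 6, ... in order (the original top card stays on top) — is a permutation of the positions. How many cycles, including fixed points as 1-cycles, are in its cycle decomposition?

5

Trace each unvisited position around until it returns:
(1) (2 3 5 9 17 33 ... len 14) (4 7 13 25 6 11 ... len 14) (8 15 29 14 27 10 ... len 14) (44)
5 cycles in total.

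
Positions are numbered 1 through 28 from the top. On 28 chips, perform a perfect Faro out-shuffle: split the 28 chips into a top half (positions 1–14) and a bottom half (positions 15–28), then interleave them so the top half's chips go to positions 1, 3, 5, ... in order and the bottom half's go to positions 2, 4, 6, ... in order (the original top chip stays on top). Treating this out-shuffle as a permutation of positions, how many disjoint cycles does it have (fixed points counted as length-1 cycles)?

5

Trace each unvisited position around until it returns:
(1) (2 3 5 9 17 6 ... len 18) (4 7 13 25 22 16) (10 19) (28)
5 cycles in total.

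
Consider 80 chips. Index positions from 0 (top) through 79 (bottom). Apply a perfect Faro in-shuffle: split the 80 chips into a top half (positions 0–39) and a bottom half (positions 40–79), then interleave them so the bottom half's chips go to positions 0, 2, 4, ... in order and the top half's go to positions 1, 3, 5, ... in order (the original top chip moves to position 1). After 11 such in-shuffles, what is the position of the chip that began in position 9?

Track the chip's position through each in-shuffle:
9 → 19 → 39 → 79 → 78 → 76 → 72 → 64 → 48 → 16 → 33 → 67

67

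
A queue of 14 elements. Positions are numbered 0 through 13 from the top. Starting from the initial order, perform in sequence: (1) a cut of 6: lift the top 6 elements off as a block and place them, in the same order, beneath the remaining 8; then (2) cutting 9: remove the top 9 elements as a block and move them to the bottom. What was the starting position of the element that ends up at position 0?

Undo the operations in reverse order, starting from position 0:
  undo op 2 (cut 9): 0 ← 9
  undo op 1 (cut 6): 9 ← 1
So the element at position 0 came from original position 1.

1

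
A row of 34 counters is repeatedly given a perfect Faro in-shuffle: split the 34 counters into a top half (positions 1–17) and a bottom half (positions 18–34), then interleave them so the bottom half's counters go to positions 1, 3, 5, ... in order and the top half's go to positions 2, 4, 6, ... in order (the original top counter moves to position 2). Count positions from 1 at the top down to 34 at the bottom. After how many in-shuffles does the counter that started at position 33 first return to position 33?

Follow position 33 under repeated in-shuffles:
33 → 31 → 27 → 19 → 3 → 6 → 12 → 24 → 13 → 26 → 17 → 34 → 33
It first returns after 12 in-shuffles.

12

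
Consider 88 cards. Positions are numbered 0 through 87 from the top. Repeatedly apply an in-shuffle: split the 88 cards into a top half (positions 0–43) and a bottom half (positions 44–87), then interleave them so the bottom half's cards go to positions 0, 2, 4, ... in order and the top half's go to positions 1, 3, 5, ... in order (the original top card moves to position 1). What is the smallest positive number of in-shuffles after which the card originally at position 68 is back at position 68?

11

Follow position 68 under repeated in-shuffles:
68 → 48 → 8 → 17 → 35 → 71 → 54 → 20 → 41 → 83 → 78 → 68
It first returns after 11 in-shuffles.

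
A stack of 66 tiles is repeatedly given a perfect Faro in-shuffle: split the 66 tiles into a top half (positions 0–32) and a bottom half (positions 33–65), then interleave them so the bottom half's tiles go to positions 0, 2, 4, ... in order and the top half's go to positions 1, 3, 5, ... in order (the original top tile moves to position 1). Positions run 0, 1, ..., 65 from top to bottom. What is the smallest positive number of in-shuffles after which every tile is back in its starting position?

The in-shuffle permutes the 66 positions with cycle lengths [66].
Every tile is home exactly when every cycle has completed a whole number of laps, i.e. after lcm(66) = 66 in-shuffles.

66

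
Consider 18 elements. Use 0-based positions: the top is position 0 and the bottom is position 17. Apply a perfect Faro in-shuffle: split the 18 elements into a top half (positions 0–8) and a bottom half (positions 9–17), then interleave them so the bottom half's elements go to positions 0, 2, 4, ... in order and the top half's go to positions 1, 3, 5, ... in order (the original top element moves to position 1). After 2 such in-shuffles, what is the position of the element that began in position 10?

Track the element's position through each in-shuffle:
10 → 2 → 5

5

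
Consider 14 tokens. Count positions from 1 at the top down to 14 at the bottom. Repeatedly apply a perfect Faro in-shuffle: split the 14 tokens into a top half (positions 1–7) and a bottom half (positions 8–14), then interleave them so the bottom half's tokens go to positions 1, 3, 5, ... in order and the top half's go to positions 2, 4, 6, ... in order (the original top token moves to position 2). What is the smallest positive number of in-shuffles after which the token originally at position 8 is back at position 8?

Follow position 8 under repeated in-shuffles:
8 → 1 → 2 → 4 → 8
It first returns after 4 in-shuffles.

4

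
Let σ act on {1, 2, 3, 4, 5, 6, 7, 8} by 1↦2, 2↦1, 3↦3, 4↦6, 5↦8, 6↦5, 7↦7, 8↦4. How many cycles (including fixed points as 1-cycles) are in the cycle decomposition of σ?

Cycle decomposition: (1 2) (3) (4 6 5 8) (7).
4 cycles.

4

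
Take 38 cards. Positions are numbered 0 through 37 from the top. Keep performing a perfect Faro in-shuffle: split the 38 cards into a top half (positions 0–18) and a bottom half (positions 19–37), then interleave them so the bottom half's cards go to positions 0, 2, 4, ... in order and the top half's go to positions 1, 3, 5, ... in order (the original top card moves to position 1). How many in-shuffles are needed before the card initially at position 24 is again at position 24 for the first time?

Follow position 24 under repeated in-shuffles:
24 → 10 → 21 → 4 → 9 → 19 → 0 → 1 → 3 → 7 → 15 → 31 → 24
It first returns after 12 in-shuffles.

12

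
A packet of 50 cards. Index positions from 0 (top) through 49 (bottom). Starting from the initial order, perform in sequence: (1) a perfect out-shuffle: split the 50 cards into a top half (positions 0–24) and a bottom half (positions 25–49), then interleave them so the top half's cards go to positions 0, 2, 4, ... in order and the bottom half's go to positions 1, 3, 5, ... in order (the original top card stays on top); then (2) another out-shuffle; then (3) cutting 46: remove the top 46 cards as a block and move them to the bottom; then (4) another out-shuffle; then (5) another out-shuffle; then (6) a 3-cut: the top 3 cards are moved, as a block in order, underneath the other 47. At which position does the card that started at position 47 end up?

Track the card from position 47 forward through each operation:
  after op 1 (out-shuffle): 47 → 45
  after op 2 (out-shuffle): 45 → 41
  after op 3 (cut 46): 41 → 45
  after op 4 (out-shuffle): 45 → 41
  after op 5 (out-shuffle): 41 → 33
  after op 6 (cut 3): 33 → 30

30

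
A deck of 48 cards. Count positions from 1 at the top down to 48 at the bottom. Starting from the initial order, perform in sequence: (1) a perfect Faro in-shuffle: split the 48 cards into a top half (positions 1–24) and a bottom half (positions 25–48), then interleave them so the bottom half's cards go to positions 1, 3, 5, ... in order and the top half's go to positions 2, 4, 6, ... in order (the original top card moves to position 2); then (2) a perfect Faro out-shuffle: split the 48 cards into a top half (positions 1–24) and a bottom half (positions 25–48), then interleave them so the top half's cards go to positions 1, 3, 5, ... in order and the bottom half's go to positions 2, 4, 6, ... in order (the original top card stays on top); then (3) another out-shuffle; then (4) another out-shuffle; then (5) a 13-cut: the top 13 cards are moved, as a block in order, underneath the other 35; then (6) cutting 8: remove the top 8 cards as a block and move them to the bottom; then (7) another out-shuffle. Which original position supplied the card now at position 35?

45

Undo the operations in reverse order, starting from position 35:
  undo op 7 (out-shuffle, from top half): 35 ← 18
  undo op 6 (cut 8): 18 ← 26
  undo op 5 (cut 13): 26 ← 39
  undo op 4 (out-shuffle, from top half): 39 ← 20
  undo op 3 (out-shuffle, from bottom half): 20 ← 34
  undo op 2 (out-shuffle, from bottom half): 34 ← 41
  undo op 1 (in-shuffle, from bottom half): 41 ← 45
So the card at position 35 came from original position 45.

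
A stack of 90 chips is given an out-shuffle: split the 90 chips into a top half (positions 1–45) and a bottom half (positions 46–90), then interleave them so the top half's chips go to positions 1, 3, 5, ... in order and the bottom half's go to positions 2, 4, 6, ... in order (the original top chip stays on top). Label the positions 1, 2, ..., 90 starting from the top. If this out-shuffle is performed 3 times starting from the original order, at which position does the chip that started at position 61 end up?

Track the chip's position through each out-shuffle:
61 → 32 → 63 → 36

36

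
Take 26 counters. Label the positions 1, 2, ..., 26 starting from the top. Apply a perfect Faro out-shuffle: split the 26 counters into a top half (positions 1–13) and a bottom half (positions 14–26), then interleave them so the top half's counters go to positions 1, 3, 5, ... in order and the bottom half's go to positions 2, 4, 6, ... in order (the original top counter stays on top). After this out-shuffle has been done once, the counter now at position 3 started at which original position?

2

Work backwards from position 3, undoing one out-shuffle at a time:
3 ← 2
So the counter now at position 3 started at position 2.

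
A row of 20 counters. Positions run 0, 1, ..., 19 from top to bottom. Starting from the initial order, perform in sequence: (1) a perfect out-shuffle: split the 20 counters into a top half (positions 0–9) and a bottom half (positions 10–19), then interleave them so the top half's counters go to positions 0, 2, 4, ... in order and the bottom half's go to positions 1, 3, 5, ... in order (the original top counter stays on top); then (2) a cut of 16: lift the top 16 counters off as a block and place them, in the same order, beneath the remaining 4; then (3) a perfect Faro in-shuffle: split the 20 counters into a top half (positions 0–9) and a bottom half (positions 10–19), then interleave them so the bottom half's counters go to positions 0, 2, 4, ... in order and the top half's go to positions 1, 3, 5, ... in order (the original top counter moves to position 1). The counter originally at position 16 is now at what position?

14

Track the counter from position 16 forward through each operation:
  after op 1 (out-shuffle): 16 → 13
  after op 2 (cut 16): 13 → 17
  after op 3 (in-shuffle): 17 → 14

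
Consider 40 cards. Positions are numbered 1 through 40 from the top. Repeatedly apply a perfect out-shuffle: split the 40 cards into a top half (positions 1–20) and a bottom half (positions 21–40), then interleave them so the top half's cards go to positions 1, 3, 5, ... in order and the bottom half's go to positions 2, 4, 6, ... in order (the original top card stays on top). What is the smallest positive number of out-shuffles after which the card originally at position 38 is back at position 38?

12

Follow position 38 under repeated out-shuffles:
38 → 36 → 32 → 24 → 8 → 15 → 29 → 18 → 35 → 30 → 20 → 39 → 38
It first returns after 12 out-shuffles.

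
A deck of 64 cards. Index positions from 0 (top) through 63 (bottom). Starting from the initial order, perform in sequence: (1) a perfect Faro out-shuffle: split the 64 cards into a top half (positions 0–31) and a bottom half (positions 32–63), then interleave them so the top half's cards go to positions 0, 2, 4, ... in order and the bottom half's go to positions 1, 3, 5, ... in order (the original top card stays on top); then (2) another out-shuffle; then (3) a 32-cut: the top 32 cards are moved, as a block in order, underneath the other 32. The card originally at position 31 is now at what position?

Track the card from position 31 forward through each operation:
  after op 1 (out-shuffle): 31 → 62
  after op 2 (out-shuffle): 62 → 61
  after op 3 (cut 32): 61 → 29

29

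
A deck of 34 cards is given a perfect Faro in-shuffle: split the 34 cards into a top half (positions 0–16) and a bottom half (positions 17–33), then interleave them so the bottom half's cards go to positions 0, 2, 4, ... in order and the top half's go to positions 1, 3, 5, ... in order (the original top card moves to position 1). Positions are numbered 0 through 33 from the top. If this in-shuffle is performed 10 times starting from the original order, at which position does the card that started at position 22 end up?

31

Track the card's position through each in-shuffle:
22 → 10 → 21 → 8 → 17 → 0 → 1 → 3 → 7 → 15 → 31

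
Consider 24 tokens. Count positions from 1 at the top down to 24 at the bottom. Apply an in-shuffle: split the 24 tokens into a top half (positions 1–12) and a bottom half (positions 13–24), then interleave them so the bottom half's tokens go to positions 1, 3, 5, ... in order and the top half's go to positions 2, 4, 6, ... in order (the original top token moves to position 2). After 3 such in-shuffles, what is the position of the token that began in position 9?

22

Track the token's position through each in-shuffle:
9 → 18 → 11 → 22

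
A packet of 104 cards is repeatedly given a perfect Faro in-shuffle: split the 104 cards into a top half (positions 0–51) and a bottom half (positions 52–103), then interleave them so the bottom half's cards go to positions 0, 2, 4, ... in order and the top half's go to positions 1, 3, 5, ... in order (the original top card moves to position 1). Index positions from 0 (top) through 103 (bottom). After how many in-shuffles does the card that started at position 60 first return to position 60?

12

Follow position 60 under repeated in-shuffles:
60 → 16 → 33 → 67 → 30 → 61 → 18 → 37 → 75 → 46 → 93 → 82 → 60
It first returns after 12 in-shuffles.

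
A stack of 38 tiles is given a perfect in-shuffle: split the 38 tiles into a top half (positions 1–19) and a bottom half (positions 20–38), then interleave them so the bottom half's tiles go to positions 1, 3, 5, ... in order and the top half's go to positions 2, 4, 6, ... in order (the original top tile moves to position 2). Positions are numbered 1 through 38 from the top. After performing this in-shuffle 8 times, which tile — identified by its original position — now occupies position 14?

29

Work backwards from position 14, undoing one in-shuffle at a time:
14 ← 7 ← 23 ← 31 ← 35 ← 37 ← 38 ← 19 ← 29
So the tile now at position 14 started at position 29.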